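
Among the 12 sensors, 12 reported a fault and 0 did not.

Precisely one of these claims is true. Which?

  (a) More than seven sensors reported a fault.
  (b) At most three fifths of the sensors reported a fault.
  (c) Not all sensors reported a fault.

(a)

|A| = 12, |A ∩ B| = 12, |A ∖ B| = 0.
(a) requires |A ∩ B| > 7: true.
(b) requires |A ∩ B| / |A| ≤ 3/5: false.
(c) requires A ⊄ B (|A ∖ B| ≥ 1): false.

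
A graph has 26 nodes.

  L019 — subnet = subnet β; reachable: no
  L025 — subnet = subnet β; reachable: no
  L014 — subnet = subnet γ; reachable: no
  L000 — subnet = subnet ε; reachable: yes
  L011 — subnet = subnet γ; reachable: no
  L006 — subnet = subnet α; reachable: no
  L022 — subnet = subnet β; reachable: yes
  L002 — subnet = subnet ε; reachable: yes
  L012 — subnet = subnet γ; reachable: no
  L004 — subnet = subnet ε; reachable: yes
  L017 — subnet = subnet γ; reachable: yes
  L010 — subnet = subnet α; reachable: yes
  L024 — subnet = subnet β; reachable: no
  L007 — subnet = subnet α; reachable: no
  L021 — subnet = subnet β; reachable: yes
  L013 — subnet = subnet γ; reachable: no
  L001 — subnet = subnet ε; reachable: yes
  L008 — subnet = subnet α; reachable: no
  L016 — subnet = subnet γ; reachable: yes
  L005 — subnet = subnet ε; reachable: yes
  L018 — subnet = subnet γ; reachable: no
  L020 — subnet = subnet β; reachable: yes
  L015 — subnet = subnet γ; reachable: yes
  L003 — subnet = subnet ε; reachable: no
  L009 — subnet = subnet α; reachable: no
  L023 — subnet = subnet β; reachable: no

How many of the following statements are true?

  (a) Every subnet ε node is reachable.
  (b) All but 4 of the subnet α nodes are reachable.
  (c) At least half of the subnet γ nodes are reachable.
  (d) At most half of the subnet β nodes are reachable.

(a) subnet ε: |A| = 6, |A ∩ B| = 5; needs A ⊆ B, i.e. every element of A is in B (|A ∖ B| = 0) — false.
(b) subnet α: |A| = 5, |A ∩ B| = 1; needs |A ∖ B| = 4 — true.
(c) subnet γ: |A| = 8, |A ∩ B| = 3; needs |A ∩ B| ≥ |A ∖ B| — false.
(d) subnet β: |A| = 7, |A ∩ B| = 3; needs |A ∩ B| ≤ |A ∖ B| — true.

2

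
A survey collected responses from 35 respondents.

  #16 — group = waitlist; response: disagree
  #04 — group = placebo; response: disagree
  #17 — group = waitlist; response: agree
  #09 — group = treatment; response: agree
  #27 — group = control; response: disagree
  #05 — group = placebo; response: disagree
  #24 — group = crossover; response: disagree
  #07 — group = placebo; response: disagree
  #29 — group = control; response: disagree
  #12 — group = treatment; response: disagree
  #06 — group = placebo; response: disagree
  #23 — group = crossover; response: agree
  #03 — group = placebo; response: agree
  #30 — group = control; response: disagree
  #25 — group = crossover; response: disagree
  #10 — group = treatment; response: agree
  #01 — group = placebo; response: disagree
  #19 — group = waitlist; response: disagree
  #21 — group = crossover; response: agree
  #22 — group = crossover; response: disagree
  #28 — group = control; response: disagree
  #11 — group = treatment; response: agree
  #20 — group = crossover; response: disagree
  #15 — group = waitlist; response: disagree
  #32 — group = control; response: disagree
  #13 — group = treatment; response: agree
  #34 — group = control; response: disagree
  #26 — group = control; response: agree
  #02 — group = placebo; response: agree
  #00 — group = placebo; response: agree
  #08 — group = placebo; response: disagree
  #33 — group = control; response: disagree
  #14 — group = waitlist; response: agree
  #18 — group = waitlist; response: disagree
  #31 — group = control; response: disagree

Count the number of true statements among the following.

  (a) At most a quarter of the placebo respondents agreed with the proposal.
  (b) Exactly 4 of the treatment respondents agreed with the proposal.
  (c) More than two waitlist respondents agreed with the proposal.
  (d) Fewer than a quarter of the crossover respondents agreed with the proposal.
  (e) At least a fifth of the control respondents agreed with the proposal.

(a) placebo: |A| = 9, |A ∩ B| = 3; needs |A ∩ B| / |A| ≤ 1/4 — false.
(b) treatment: |A| = 5, |A ∩ B| = 4; needs |A ∩ B| = 4 — true.
(c) waitlist: |A| = 6, |A ∩ B| = 2; needs |A ∩ B| > 2 — false.
(d) crossover: |A| = 6, |A ∩ B| = 2; needs |A ∩ B| / |A| < 1/4 — false.
(e) control: |A| = 9, |A ∩ B| = 1; needs |A ∩ B| / |A| ≥ 1/5 — false.

1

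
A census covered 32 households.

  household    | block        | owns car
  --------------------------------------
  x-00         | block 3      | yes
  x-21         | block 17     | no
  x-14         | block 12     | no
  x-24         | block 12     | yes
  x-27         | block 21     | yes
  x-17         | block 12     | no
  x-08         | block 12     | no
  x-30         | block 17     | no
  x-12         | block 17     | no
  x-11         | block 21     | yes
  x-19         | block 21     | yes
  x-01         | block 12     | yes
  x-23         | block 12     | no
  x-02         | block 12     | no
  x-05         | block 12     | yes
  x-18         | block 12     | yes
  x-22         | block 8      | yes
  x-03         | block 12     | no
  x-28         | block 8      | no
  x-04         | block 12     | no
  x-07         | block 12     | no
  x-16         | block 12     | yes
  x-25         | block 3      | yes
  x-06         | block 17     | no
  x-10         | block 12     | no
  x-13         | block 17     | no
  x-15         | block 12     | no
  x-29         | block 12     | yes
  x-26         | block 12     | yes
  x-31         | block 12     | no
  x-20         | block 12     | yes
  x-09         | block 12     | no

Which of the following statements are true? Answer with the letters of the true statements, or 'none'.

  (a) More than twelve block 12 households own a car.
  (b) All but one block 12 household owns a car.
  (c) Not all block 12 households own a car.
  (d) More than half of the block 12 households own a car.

|A| = 20, |A ∩ B| = 8, |A ∖ B| = 12.
(a) |A ∩ B| > 12: fails.
(b) |A ∖ B| = 1: fails.
(c) A ⊄ B (|A ∖ B| ≥ 1): holds.
(d) |A ∩ B| > |A ∖ B|: fails.

(c)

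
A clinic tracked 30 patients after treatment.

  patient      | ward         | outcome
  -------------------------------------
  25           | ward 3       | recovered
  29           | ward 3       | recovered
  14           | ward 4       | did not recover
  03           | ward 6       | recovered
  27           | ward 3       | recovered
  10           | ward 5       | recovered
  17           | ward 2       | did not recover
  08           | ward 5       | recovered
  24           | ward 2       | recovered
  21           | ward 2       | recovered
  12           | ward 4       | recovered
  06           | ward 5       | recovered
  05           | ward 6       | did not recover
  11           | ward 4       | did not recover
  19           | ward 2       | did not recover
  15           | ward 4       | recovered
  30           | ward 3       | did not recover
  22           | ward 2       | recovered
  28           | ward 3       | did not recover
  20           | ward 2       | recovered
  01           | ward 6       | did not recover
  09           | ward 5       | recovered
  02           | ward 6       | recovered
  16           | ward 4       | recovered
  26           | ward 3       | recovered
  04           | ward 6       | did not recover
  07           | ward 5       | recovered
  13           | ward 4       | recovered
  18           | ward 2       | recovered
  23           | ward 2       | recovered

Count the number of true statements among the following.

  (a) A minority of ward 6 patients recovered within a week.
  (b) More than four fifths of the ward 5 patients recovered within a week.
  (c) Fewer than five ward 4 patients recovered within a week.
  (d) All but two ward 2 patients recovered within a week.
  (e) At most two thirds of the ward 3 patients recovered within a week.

(a) ward 6: |A| = 5, |A ∩ B| = 2; needs |A ∩ B| < |A ∖ B| — true.
(b) ward 5: |A| = 5, |A ∩ B| = 5; needs |A ∩ B| / |A| > 4/5 — true.
(c) ward 4: |A| = 6, |A ∩ B| = 4; needs |A ∩ B| < 5 — true.
(d) ward 2: |A| = 8, |A ∩ B| = 6; needs |A ∖ B| = 2 — true.
(e) ward 3: |A| = 6, |A ∩ B| = 4; needs |A ∩ B| / |A| ≤ 2/3 — true.

5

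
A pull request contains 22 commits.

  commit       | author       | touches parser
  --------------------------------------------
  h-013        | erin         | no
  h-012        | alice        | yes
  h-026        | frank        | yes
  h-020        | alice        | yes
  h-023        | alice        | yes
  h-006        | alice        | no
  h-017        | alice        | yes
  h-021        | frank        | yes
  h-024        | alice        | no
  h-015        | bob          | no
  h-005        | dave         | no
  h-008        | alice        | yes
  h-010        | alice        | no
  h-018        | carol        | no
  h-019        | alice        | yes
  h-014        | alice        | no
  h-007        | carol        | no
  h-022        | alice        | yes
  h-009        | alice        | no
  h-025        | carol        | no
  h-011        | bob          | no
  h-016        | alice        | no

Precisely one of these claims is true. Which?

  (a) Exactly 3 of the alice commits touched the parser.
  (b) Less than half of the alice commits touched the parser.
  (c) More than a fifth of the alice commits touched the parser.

(c)

|A| = 13, |A ∩ B| = 7, |A ∖ B| = 6.
(a) requires |A ∩ B| = 3: false.
(b) requires |A ∩ B| < |A ∖ B|: false.
(c) requires |A ∩ B| / |A| > 1/5: true.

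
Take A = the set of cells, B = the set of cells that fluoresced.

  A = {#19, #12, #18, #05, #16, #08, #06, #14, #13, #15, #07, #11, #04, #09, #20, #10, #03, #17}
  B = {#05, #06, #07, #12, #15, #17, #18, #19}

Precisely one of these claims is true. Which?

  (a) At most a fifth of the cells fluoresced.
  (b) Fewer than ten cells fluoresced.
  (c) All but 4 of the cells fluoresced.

(b)

|A| = 18, |A ∩ B| = 8, |A ∖ B| = 10.
(a) requires |A ∩ B| / |A| ≤ 1/5: false.
(b) requires |A ∩ B| < 10: true.
(c) requires |A ∖ B| = 4: false.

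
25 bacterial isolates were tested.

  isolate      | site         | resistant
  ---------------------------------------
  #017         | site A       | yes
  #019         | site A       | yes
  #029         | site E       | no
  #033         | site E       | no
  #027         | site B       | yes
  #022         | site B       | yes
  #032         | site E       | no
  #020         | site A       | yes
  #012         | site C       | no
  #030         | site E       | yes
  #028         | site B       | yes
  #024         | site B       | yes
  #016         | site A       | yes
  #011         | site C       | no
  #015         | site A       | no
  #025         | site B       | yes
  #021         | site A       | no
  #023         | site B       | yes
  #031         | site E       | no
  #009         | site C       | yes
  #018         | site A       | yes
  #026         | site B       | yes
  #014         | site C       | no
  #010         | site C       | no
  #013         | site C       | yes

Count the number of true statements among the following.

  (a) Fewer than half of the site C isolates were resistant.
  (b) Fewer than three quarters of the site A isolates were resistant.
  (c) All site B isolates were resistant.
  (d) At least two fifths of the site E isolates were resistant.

(a) site C: |A| = 6, |A ∩ B| = 2; needs |A ∩ B| < |A ∖ B| — true.
(b) site A: |A| = 7, |A ∩ B| = 5; needs |A ∩ B| / |A| < 3/4 — true.
(c) site B: |A| = 7, |A ∩ B| = 7; needs A ⊆ B, i.e. every element of A is in B (|A ∖ B| = 0) — true.
(d) site E: |A| = 5, |A ∩ B| = 1; needs |A ∩ B| / |A| ≥ 2/5 — false.

3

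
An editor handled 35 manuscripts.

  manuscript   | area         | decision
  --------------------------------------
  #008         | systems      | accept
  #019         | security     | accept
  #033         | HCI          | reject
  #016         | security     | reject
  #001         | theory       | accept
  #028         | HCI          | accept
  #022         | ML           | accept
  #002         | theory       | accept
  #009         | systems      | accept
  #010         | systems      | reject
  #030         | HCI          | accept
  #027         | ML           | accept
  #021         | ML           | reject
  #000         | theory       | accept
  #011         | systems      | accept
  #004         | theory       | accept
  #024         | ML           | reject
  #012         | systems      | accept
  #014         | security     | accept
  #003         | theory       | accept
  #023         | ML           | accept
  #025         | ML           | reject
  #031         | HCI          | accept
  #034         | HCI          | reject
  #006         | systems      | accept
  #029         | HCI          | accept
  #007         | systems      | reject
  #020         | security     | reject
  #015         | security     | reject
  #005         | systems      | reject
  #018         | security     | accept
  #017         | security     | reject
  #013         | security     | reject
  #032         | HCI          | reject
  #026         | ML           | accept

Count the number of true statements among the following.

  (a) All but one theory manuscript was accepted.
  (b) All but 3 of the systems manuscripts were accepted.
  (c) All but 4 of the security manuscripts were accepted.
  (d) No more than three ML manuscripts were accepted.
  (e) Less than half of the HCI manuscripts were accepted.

(a) theory: |A| = 5, |A ∩ B| = 5; needs |A ∖ B| = 1 — false.
(b) systems: |A| = 8, |A ∩ B| = 5; needs |A ∖ B| = 3 — true.
(c) security: |A| = 8, |A ∩ B| = 3; needs |A ∖ B| = 4 — false.
(d) ML: |A| = 7, |A ∩ B| = 4; needs |A ∩ B| ≤ 3 — false.
(e) HCI: |A| = 7, |A ∩ B| = 4; needs |A ∩ B| < |A ∖ B| — false.

1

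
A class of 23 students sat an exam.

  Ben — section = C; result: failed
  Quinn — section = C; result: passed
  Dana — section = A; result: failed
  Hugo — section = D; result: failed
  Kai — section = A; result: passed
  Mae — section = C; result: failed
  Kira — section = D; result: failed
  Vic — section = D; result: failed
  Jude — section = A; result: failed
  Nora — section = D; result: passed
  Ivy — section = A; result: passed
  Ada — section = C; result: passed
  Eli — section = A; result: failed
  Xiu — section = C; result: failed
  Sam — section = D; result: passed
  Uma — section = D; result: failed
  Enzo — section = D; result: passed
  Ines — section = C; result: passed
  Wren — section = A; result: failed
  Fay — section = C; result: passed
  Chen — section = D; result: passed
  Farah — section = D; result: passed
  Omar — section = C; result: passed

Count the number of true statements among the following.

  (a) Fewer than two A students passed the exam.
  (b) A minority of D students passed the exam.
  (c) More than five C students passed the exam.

(a) A: |A| = 6, |A ∩ B| = 2; needs |A ∩ B| < 2 — false.
(b) D: |A| = 9, |A ∩ B| = 5; needs |A ∩ B| < |A ∖ B| — false.
(c) C: |A| = 8, |A ∩ B| = 5; needs |A ∩ B| > 5 — false.

0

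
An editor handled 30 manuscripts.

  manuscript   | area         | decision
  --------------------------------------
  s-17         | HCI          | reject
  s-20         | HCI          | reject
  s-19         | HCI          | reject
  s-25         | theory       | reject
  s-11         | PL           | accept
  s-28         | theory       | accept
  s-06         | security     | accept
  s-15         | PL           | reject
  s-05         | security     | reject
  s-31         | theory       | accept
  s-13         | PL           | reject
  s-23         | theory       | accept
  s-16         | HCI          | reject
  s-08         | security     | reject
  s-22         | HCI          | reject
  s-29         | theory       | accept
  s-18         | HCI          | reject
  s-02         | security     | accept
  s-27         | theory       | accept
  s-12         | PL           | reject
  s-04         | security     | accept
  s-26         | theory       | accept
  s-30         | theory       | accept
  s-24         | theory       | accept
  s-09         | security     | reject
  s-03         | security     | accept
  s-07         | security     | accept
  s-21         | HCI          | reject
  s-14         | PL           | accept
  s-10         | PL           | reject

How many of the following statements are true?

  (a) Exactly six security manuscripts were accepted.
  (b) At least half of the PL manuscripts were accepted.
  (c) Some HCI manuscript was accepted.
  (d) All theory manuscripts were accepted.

(a) security: |A| = 8, |A ∩ B| = 5; needs |A ∩ B| = 6 — false.
(b) PL: |A| = 6, |A ∩ B| = 2; needs |A ∩ B| ≥ |A ∖ B| — false.
(c) HCI: |A| = 7, |A ∩ B| = 0; needs A ∩ B ≠ ∅ (|A ∩ B| ≥ 1) — false.
(d) theory: |A| = 9, |A ∩ B| = 8; needs A ⊆ B, i.e. every element of A is in B (|A ∖ B| = 0) — false.

0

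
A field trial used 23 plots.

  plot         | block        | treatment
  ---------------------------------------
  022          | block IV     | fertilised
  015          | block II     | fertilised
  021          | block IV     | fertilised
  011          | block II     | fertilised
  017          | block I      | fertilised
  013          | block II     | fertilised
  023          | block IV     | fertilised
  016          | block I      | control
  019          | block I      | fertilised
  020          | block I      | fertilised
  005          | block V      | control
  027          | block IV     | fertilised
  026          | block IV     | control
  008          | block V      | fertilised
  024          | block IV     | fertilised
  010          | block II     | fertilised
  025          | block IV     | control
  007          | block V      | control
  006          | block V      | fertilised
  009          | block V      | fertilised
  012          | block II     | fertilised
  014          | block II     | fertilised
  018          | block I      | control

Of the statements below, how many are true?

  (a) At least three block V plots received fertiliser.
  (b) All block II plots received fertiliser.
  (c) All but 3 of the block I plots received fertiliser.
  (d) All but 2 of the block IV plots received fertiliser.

3

(a) block V: |A| = 5, |A ∩ B| = 3; needs |A ∩ B| ≥ 3 — true.
(b) block II: |A| = 6, |A ∩ B| = 6; needs A ⊆ B, i.e. every element of A is in B (|A ∖ B| = 0) — true.
(c) block I: |A| = 5, |A ∩ B| = 3; needs |A ∖ B| = 3 — false.
(d) block IV: |A| = 7, |A ∩ B| = 5; needs |A ∖ B| = 2 — true.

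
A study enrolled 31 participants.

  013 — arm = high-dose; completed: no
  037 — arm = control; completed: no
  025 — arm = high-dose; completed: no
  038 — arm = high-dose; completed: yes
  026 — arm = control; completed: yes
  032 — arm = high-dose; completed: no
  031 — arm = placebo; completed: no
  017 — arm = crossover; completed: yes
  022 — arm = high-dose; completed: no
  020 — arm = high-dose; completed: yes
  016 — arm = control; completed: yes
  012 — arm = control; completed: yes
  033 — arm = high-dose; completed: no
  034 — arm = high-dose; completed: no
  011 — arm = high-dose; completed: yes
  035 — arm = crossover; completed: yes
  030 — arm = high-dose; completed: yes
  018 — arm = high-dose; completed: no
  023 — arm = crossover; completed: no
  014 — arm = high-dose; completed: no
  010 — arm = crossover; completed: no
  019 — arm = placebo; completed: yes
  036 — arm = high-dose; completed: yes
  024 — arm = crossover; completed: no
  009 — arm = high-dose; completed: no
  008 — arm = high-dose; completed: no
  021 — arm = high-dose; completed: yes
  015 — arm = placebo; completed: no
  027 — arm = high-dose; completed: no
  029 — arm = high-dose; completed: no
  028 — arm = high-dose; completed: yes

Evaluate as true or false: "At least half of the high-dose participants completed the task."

Truth condition: |A ∩ B| ≥ |A ∖ B|.
|A| = 19, |A ∩ B| = 7, |A ∖ B| = 12.
7 < 12, so the statement is false.

False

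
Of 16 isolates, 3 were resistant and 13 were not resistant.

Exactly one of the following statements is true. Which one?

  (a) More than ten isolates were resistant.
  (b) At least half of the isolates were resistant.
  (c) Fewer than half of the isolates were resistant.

|A| = 16, |A ∩ B| = 3, |A ∖ B| = 13.
(a) requires |A ∩ B| > 10: false.
(b) requires |A ∩ B| ≥ |A ∖ B|: false.
(c) requires |A ∩ B| < |A ∖ B|: true.

(c)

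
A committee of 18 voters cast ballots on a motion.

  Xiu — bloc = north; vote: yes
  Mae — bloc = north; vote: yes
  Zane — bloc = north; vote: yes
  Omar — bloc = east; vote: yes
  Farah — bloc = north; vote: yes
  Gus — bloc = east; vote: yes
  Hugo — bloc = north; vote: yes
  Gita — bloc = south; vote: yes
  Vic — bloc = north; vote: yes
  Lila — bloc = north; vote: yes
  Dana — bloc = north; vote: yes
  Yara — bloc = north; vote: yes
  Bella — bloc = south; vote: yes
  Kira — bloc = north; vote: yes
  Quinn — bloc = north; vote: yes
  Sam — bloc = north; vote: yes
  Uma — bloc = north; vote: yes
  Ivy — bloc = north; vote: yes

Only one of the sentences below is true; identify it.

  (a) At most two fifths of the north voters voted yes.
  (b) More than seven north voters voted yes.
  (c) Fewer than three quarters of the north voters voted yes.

|A| = 14, |A ∩ B| = 14, |A ∖ B| = 0.
(a) requires |A ∩ B| / |A| ≤ 2/5: false.
(b) requires |A ∩ B| > 7: true.
(c) requires |A ∩ B| / |A| < 3/4: false.

(b)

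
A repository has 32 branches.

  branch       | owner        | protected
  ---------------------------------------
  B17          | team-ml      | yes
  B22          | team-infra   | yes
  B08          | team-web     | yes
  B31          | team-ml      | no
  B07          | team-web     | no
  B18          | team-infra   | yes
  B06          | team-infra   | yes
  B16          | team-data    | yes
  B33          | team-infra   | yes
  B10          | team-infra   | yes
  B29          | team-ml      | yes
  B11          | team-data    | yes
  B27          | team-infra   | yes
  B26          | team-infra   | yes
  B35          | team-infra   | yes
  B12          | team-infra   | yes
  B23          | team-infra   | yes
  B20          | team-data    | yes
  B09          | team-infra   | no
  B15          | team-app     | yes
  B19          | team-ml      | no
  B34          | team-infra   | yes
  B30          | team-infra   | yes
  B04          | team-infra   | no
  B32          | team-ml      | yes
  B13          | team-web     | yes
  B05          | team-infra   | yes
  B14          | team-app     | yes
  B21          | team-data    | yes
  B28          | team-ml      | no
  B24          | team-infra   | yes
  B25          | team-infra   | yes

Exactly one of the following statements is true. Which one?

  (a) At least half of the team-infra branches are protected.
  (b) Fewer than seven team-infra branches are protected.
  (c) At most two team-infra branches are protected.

|A| = 17, |A ∩ B| = 15, |A ∖ B| = 2.
(a) requires |A ∩ B| ≥ |A ∖ B|: true.
(b) requires |A ∩ B| < 7: false.
(c) requires |A ∩ B| ≤ 2: false.

(a)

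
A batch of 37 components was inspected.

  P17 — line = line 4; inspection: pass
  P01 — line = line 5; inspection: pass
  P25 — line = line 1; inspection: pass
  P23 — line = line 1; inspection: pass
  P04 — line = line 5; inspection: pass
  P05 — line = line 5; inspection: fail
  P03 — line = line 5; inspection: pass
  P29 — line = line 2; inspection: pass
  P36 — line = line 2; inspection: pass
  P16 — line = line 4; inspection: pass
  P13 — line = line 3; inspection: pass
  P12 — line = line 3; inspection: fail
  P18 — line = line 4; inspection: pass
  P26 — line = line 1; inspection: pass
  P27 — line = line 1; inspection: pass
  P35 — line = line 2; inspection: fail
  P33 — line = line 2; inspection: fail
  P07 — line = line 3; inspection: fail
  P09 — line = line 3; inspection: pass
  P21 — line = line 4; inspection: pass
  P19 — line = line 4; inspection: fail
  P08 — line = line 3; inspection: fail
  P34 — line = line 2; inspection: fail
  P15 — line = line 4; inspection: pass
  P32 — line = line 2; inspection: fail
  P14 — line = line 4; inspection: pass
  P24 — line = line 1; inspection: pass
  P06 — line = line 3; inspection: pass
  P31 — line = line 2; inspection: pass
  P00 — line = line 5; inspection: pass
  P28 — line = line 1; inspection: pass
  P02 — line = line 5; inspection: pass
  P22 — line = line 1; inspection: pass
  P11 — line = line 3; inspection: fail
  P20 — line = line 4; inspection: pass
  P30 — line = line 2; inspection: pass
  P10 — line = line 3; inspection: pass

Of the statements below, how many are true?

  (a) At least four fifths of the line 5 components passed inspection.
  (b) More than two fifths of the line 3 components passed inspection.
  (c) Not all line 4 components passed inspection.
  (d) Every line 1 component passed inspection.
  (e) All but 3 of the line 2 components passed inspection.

4

(a) line 5: |A| = 6, |A ∩ B| = 5; needs |A ∩ B| / |A| ≥ 4/5 — true.
(b) line 3: |A| = 8, |A ∩ B| = 4; needs |A ∩ B| / |A| > 2/5 — true.
(c) line 4: |A| = 8, |A ∩ B| = 7; needs A ⊄ B (|A ∖ B| ≥ 1) — true.
(d) line 1: |A| = 7, |A ∩ B| = 7; needs A ⊆ B, i.e. every element of A is in B (|A ∖ B| = 0) — true.
(e) line 2: |A| = 8, |A ∩ B| = 4; needs |A ∖ B| = 3 — false.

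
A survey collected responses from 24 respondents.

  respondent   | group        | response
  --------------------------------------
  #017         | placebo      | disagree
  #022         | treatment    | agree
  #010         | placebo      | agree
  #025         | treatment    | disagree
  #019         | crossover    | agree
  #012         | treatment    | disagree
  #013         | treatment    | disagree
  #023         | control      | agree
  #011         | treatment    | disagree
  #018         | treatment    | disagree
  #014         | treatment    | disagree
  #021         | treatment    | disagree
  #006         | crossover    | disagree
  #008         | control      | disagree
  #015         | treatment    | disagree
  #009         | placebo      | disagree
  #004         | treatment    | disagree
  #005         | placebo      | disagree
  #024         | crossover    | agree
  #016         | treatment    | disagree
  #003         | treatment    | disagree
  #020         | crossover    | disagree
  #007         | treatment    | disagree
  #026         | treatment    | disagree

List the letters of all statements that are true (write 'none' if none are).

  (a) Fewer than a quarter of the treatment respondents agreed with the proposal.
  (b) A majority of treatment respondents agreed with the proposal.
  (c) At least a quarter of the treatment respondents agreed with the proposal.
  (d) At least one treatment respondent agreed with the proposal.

(a), (d)

|A| = 14, |A ∩ B| = 1, |A ∖ B| = 13.
(a) |A ∩ B| / |A| < 1/4: holds.
(b) |A ∩ B| > |A ∖ B|: fails.
(c) |A ∩ B| / |A| ≥ 1/4: fails.
(d) A ∩ B ≠ ∅ (|A ∩ B| ≥ 1): holds.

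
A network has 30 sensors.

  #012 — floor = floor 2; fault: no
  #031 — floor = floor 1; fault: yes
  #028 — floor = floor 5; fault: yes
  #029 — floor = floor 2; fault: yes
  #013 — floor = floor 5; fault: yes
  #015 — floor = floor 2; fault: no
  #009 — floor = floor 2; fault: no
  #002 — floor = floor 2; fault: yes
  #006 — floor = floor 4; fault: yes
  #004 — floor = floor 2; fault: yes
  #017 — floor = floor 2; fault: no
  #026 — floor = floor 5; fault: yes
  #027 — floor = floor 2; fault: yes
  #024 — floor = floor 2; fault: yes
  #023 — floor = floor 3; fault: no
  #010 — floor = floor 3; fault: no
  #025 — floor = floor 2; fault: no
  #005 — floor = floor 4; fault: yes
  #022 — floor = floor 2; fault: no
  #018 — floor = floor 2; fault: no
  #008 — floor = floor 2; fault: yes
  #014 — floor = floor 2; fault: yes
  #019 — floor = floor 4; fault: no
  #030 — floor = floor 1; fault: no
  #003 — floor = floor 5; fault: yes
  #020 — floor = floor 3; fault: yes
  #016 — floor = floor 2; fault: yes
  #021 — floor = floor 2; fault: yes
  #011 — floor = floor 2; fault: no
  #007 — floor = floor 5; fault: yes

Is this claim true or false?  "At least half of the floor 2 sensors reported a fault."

Truth condition: |A ∩ B| ≥ |A ∖ B|.
|A| = 17, |A ∩ B| = 9, |A ∖ B| = 8.
9 > 8, so the statement is true.

True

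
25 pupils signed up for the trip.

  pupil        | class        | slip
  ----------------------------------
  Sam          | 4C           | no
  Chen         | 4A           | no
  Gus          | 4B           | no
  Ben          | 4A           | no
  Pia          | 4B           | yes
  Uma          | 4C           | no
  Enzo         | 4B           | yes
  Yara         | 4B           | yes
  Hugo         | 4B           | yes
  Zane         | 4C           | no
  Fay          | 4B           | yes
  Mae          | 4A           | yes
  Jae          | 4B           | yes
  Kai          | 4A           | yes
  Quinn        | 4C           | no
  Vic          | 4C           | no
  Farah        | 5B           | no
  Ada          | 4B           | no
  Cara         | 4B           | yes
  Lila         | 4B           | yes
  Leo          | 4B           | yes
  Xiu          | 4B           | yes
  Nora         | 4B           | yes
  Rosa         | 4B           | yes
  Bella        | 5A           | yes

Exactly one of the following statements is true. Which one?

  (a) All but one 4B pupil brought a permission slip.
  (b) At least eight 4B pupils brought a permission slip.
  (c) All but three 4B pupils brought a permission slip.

(b)

|A| = 14, |A ∩ B| = 12, |A ∖ B| = 2.
(a) requires |A ∖ B| = 1: false.
(b) requires |A ∩ B| ≥ 8: true.
(c) requires |A ∖ B| = 3: false.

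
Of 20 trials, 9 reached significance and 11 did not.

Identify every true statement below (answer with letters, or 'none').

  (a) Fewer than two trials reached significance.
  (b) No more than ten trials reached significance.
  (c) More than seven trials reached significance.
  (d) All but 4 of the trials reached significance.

|A| = 20, |A ∩ B| = 9, |A ∖ B| = 11.
(a) |A ∩ B| < 2: fails.
(b) |A ∩ B| ≤ 10: holds.
(c) |A ∩ B| > 7: holds.
(d) |A ∖ B| = 4: fails.

(b), (c)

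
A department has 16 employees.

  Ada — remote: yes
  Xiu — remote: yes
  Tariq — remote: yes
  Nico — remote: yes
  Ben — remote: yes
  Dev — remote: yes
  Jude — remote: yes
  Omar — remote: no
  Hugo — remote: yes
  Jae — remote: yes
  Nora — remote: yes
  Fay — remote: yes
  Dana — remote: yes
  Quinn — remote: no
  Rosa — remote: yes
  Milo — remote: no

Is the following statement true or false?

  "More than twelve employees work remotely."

Truth condition: |A ∩ B| > 12.
|A| = 16, |A ∩ B| = 13, |A ∖ B| = 3.
|A ∩ B| = 13, so the statement is true.

True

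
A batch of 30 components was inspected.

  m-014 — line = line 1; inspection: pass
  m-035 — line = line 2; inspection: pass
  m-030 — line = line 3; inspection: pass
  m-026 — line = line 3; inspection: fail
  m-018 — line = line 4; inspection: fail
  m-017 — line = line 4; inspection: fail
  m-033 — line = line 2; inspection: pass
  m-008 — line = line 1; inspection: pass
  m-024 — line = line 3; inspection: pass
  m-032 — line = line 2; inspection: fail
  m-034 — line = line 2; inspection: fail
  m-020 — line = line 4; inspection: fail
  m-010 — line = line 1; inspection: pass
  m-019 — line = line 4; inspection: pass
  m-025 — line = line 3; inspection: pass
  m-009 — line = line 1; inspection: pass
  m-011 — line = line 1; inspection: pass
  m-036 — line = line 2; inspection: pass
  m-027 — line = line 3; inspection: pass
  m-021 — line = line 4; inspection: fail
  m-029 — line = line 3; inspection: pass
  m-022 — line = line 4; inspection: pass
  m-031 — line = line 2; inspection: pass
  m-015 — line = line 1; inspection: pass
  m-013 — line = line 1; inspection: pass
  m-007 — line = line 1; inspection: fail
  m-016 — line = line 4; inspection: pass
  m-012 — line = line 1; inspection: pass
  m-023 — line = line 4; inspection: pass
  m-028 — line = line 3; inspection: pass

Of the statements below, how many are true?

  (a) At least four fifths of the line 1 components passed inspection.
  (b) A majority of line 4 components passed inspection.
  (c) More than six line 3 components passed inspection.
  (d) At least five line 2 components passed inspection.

(a) line 1: |A| = 9, |A ∩ B| = 8; needs |A ∩ B| / |A| ≥ 4/5 — true.
(b) line 4: |A| = 8, |A ∩ B| = 4; needs |A ∩ B| > |A ∖ B| — false.
(c) line 3: |A| = 7, |A ∩ B| = 6; needs |A ∩ B| > 6 — false.
(d) line 2: |A| = 6, |A ∩ B| = 4; needs |A ∩ B| ≥ 5 — false.

1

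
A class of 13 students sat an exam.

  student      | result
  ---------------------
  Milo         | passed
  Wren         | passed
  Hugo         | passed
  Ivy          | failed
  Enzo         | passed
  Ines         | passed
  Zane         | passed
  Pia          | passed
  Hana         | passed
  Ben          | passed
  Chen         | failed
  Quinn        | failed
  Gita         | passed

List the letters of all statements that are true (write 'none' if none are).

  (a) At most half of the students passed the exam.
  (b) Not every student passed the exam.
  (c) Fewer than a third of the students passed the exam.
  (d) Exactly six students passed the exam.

|A| = 13, |A ∩ B| = 10, |A ∖ B| = 3.
(a) |A ∩ B| ≤ |A ∖ B|: fails.
(b) A ⊄ B (|A ∖ B| ≥ 1): holds.
(c) |A ∩ B| / |A| < 1/3: fails.
(d) |A ∩ B| = 6: fails.

(b)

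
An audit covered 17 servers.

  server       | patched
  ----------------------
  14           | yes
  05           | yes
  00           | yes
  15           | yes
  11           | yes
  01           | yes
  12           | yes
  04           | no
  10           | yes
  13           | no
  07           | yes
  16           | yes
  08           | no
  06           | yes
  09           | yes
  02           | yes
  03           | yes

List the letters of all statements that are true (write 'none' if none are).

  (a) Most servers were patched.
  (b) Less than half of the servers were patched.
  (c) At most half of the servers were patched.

(a)

|A| = 17, |A ∩ B| = 14, |A ∖ B| = 3.
(a) |A ∩ B| > |A ∖ B|: holds.
(b) |A ∩ B| < |A ∖ B|: fails.
(c) |A ∩ B| ≤ |A ∖ B|: fails.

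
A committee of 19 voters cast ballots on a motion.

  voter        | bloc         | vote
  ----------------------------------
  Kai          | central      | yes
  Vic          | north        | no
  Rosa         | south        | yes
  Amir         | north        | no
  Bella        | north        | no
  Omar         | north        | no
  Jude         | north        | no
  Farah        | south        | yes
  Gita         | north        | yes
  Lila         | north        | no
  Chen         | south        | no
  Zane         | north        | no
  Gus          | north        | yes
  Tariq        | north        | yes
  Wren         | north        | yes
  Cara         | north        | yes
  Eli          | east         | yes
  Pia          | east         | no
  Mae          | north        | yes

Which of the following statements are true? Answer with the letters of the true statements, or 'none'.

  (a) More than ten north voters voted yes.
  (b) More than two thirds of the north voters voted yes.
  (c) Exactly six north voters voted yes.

(c)

|A| = 13, |A ∩ B| = 6, |A ∖ B| = 7.
(a) |A ∩ B| > 10: fails.
(b) |A ∩ B| / |A| > 2/3: fails.
(c) |A ∩ B| = 6: holds.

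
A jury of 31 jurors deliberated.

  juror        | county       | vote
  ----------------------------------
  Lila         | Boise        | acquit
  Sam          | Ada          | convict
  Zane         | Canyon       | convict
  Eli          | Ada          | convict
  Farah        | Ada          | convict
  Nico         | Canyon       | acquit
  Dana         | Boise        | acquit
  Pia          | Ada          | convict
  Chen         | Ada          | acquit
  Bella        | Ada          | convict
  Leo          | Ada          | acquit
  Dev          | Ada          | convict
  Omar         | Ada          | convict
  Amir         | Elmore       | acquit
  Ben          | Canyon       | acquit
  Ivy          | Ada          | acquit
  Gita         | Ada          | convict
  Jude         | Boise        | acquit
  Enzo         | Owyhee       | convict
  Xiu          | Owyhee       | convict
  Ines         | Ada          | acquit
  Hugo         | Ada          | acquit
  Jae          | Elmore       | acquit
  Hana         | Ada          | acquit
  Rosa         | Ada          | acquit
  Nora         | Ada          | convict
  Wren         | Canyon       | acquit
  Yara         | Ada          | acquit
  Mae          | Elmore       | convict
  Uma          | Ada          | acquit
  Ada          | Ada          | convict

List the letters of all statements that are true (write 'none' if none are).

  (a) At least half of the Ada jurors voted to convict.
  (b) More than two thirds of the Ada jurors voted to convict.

(a)

|A| = 19, |A ∩ B| = 10, |A ∖ B| = 9.
(a) |A ∩ B| ≥ |A ∖ B|: holds.
(b) |A ∩ B| / |A| > 2/3: fails.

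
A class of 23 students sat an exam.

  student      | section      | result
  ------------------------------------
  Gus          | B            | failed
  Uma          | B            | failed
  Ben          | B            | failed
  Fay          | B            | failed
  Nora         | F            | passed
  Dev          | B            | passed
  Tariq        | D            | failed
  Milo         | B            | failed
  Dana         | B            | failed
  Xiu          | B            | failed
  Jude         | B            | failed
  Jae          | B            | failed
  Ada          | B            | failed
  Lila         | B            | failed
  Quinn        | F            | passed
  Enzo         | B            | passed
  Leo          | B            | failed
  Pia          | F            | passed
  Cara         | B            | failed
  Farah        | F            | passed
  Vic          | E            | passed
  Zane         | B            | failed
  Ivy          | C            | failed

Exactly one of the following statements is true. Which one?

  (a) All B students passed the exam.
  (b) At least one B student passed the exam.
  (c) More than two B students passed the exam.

|A| = 16, |A ∩ B| = 2, |A ∖ B| = 14.
(a) requires A ⊆ B, i.e. every element of A is in B (|A ∖ B| = 0): false.
(b) requires A ∩ B ≠ ∅ (|A ∩ B| ≥ 1): true.
(c) requires |A ∩ B| > 2: false.

(b)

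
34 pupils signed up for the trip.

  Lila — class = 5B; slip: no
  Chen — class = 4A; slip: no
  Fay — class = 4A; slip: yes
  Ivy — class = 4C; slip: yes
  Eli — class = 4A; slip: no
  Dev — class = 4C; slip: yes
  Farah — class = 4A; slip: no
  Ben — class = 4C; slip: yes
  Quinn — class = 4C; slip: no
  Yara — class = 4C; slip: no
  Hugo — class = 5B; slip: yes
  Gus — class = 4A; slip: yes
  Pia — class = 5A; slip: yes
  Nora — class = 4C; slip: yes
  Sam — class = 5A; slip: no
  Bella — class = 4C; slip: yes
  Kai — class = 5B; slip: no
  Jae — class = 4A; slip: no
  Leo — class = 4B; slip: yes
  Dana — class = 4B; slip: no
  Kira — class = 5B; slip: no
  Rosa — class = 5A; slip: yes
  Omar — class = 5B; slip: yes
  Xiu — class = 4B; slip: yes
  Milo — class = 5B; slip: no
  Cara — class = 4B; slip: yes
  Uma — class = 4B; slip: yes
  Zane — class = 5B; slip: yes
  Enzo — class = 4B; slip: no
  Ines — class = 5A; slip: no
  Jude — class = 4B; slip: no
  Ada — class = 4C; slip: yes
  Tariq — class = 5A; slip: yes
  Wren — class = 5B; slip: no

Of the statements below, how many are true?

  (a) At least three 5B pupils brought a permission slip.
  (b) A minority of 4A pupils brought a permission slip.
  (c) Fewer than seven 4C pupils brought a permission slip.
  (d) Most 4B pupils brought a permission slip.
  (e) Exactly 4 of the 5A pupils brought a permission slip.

4

(a) 5B: |A| = 8, |A ∩ B| = 3; needs |A ∩ B| ≥ 3 — true.
(b) 4A: |A| = 6, |A ∩ B| = 2; needs |A ∩ B| < |A ∖ B| — true.
(c) 4C: |A| = 8, |A ∩ B| = 6; needs |A ∩ B| < 7 — true.
(d) 4B: |A| = 7, |A ∩ B| = 4; needs |A ∩ B| > |A ∖ B| — true.
(e) 5A: |A| = 5, |A ∩ B| = 3; needs |A ∩ B| = 4 — false.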